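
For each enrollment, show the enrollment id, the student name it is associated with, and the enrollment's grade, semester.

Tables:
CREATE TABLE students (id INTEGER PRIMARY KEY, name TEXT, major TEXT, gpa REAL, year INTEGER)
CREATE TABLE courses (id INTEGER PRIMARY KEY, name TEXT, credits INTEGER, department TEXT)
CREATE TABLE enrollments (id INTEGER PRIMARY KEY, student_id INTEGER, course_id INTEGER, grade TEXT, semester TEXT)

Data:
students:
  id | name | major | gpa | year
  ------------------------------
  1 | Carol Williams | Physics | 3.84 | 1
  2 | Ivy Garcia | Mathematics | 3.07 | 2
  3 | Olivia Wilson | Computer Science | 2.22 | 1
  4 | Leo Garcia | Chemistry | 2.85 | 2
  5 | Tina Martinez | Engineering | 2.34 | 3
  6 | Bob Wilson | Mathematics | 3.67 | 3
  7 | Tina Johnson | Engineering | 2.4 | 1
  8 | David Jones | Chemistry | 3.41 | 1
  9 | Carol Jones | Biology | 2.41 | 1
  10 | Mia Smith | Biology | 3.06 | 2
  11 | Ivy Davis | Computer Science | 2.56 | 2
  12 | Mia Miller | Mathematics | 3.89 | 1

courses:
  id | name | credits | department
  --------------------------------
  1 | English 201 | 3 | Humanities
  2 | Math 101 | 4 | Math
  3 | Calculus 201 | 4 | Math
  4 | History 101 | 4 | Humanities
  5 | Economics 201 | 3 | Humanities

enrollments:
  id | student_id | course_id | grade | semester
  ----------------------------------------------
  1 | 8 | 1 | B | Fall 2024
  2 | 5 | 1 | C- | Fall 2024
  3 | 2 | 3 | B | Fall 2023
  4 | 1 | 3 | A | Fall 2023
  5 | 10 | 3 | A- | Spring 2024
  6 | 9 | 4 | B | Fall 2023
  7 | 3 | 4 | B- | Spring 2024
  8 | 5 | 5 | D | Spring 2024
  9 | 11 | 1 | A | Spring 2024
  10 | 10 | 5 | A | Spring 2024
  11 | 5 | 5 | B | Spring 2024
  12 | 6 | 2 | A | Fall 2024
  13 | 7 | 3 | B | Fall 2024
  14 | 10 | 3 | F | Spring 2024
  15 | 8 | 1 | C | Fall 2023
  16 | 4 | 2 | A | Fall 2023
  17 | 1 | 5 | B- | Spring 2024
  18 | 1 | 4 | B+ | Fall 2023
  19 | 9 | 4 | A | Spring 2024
SELECT c.id, p.name AS student, c.grade, c.semester FROM enrollments c JOIN students p ON c.student_id = p.id

Execution result:
id | student | grade | semester
1 | David Jones | B | Fall 2024
2 | Tina Martinez | C- | Fall 2024
3 | Ivy Garcia | B | Fall 2023
4 | Carol Williams | A | Fall 2023
5 | Mia Smith | A- | Spring 2024
6 | Carol Jones | B | Fall 2023
7 | Olivia Wilson | B- | Spring 2024
8 | Tina Martinez | D | Spring 2024
9 | Ivy Davis | A | Spring 2024
10 | Mia Smith | A | Spring 2024
11 | Tina Martinez | B | Spring 2024
12 | Bob Wilson | A | Fall 2024
13 | Tina Johnson | B | Fall 2024
14 | Mia Smith | F | Spring 2024
15 | David Jones | C | Fall 2023
16 | Leo Garcia | A | Fall 2023
17 | Carol Williams | B- | Spring 2024
18 | Carol Williams | B+ | Fall 2023
19 | Carol Jones | A | Spring 2024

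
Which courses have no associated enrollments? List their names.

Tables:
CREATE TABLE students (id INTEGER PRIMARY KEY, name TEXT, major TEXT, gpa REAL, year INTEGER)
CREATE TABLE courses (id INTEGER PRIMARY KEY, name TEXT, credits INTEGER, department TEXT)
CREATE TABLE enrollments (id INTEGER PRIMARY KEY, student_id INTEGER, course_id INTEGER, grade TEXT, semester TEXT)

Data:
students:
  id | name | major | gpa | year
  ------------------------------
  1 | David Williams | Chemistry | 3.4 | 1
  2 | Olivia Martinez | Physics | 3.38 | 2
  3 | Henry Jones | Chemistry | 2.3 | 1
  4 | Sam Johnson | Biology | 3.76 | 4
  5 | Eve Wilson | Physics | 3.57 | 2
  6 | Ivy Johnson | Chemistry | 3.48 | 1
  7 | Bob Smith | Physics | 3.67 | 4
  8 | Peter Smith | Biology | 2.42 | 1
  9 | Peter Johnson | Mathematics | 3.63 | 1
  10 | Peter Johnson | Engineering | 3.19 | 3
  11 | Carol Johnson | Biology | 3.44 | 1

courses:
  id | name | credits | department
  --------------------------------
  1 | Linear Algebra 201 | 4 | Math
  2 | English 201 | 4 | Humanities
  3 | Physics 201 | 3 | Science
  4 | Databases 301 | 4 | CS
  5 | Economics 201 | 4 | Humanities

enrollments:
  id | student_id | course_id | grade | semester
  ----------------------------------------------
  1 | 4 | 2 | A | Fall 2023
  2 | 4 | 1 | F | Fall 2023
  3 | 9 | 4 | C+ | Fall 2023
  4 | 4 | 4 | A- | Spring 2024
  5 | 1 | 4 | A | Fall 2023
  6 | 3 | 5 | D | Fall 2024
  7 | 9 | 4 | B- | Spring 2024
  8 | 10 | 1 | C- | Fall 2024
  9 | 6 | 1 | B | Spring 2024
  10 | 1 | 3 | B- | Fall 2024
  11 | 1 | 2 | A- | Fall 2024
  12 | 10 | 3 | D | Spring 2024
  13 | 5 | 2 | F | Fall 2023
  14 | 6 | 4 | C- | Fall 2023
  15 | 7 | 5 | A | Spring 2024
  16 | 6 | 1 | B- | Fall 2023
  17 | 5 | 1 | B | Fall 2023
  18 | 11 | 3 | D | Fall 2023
SELECT p.name FROM courses p LEFT JOIN enrollments c ON c.course_id = p.id WHERE c.id IS NULL

Execution result:
(no rows)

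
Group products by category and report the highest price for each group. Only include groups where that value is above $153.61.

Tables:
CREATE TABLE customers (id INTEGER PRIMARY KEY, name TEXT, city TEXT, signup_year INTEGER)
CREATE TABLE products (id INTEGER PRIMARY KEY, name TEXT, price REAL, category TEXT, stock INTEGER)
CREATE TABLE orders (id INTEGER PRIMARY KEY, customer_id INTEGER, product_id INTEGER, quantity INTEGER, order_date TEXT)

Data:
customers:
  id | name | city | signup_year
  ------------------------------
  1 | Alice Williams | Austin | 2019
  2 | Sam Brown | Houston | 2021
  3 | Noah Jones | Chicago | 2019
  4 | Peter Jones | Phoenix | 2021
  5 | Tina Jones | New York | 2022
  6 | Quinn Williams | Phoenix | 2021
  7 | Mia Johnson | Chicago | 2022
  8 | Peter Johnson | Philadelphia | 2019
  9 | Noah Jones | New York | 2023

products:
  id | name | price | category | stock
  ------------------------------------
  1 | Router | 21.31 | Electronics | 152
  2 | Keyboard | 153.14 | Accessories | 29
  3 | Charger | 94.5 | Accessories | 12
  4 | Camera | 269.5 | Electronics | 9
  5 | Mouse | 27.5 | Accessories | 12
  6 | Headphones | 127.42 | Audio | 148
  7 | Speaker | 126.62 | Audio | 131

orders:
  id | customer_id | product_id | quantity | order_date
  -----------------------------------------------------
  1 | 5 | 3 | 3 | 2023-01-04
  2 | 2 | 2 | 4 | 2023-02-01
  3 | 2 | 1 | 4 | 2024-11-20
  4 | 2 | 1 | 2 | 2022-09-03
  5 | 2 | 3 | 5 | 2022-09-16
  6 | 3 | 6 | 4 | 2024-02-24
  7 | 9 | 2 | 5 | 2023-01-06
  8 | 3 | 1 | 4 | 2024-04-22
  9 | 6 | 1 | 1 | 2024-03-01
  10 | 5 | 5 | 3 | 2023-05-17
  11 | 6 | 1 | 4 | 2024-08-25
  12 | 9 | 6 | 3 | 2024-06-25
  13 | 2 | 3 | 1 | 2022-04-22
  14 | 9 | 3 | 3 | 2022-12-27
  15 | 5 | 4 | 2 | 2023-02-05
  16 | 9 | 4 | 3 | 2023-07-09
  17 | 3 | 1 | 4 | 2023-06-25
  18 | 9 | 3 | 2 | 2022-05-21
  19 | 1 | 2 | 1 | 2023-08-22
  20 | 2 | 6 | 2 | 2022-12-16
SELECT category, MAX(price) AS max_price FROM products GROUP BY category HAVING MAX(price) > 153.61

Execution result:
category | max_price
Electronics | 269.50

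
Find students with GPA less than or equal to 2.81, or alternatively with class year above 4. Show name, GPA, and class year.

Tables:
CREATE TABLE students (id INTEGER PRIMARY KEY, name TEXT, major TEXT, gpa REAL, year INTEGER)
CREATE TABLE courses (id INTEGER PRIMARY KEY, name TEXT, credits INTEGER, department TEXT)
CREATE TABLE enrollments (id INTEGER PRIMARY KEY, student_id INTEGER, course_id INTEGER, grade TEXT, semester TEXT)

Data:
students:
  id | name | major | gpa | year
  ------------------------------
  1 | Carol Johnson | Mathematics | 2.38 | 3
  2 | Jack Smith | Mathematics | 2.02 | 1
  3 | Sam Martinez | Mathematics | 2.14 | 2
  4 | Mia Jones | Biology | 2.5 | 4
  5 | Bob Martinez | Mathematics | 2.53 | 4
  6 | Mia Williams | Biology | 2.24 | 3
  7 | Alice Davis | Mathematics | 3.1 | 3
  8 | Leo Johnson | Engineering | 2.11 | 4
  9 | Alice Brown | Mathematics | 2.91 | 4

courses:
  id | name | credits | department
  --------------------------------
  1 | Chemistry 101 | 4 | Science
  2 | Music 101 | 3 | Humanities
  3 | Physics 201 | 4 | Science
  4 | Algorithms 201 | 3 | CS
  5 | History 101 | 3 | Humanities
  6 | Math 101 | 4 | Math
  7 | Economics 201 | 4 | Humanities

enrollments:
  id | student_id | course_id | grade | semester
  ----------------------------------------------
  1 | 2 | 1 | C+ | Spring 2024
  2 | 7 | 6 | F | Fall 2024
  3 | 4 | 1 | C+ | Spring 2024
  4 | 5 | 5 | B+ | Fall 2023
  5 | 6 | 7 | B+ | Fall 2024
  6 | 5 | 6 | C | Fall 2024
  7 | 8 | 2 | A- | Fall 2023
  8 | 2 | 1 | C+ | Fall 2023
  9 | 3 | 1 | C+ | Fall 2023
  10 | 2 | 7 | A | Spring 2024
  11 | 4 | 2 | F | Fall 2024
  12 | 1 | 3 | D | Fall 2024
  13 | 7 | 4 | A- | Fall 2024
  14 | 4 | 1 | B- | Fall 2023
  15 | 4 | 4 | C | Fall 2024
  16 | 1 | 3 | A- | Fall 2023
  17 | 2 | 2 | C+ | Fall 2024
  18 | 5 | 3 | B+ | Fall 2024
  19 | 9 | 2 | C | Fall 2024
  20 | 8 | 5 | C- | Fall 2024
SELECT name, gpa, year FROM students WHERE gpa <= 2.81 OR year > 4

Execution result:
name | gpa | year
Carol Johnson | 2.38 | 3
Jack Smith | 2.02 | 1
Sam Martinez | 2.14 | 2
Mia Jones | 2.50 | 4
Bob Martinez | 2.53 | 4
Mia Williams | 2.24 | 3
Leo Johnson | 2.11 | 4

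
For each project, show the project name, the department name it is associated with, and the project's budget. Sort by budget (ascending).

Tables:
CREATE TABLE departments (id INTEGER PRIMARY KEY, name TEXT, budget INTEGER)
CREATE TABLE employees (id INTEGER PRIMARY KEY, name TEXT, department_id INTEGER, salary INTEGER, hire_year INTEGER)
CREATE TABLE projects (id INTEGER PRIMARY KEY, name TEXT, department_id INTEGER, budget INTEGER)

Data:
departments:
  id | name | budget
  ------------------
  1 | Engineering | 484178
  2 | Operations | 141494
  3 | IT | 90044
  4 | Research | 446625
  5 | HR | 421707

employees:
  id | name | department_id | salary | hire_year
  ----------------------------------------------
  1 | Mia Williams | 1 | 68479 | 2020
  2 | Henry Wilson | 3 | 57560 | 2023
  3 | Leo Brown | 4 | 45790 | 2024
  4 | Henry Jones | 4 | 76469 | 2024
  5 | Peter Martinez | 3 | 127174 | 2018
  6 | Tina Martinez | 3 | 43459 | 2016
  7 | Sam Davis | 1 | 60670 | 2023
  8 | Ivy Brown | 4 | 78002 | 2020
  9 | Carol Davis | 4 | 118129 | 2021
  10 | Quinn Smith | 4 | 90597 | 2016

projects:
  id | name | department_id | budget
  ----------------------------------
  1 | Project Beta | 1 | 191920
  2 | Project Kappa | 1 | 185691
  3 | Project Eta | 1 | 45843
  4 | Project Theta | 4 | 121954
SELECT c.name, p.name AS department, c.budget FROM projects c JOIN departments p ON c.department_id = p.id ORDER BY c.budget ASC

Execution result:
name | department | budget
Project Eta | Engineering | 45843
Project Theta | Research | 121954
Project Kappa | Engineering | 185691
Project Beta | Engineering | 191920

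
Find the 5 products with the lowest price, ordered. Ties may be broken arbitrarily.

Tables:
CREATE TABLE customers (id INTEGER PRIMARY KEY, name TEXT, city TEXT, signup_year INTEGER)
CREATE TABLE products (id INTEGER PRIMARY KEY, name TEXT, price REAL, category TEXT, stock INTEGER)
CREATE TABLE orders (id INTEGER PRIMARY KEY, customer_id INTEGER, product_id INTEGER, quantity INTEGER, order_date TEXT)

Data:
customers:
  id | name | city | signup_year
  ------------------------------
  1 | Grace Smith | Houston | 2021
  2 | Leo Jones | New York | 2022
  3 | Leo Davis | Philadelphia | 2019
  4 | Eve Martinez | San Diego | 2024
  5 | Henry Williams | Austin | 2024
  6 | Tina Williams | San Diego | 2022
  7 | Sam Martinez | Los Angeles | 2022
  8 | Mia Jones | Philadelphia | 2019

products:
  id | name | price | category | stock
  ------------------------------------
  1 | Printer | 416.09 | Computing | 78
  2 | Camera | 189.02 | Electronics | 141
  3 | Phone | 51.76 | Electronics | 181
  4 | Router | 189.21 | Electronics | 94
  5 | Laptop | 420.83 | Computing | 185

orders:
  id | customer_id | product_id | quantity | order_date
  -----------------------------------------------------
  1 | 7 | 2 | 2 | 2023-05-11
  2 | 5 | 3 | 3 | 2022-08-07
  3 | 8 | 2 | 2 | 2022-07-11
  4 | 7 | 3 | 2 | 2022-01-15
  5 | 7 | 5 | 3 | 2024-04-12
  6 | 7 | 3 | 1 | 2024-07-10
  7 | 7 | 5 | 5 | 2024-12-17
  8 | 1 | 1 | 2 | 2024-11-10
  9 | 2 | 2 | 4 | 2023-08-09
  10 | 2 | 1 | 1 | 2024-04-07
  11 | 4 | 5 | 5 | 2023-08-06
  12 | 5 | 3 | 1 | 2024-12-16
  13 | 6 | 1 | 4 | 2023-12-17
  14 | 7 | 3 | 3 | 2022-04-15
SELECT name, price FROM products ORDER BY price ASC LIMIT 5

Execution result:
name | price
Phone | 51.76
Camera | 189.02
Router | 189.21
Printer | 416.09
Laptop | 420.83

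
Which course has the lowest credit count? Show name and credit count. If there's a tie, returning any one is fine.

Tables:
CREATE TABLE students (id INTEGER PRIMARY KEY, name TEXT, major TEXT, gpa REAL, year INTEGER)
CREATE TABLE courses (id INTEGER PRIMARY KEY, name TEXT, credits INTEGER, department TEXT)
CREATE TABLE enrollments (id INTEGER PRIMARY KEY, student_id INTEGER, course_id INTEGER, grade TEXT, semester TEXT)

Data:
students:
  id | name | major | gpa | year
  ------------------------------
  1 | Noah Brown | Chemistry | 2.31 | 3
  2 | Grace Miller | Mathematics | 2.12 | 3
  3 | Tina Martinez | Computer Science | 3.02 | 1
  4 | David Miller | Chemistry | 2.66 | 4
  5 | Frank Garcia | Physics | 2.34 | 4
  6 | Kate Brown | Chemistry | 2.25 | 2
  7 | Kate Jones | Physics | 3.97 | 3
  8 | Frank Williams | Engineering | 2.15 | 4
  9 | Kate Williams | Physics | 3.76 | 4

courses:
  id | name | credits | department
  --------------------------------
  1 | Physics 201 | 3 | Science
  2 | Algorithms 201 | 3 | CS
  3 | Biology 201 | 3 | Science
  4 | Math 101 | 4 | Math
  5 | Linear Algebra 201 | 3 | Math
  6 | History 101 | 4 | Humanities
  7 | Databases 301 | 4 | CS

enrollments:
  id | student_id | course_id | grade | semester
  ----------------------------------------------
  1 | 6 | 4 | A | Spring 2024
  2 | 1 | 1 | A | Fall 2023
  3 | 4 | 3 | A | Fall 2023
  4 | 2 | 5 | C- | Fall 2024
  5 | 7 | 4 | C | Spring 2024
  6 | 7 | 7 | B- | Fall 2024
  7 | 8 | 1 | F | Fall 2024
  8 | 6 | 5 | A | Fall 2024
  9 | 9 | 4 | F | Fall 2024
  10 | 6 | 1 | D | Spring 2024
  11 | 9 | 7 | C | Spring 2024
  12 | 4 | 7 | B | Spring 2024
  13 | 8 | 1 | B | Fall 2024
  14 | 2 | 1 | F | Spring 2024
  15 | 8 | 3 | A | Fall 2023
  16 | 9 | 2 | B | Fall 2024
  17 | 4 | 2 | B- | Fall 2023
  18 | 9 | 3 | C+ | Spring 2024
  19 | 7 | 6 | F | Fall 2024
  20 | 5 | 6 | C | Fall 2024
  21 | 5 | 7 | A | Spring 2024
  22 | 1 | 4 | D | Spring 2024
SELECT name, credits FROM courses ORDER BY credits ASC LIMIT 1

Execution result:
name | credits
Physics 201 | 3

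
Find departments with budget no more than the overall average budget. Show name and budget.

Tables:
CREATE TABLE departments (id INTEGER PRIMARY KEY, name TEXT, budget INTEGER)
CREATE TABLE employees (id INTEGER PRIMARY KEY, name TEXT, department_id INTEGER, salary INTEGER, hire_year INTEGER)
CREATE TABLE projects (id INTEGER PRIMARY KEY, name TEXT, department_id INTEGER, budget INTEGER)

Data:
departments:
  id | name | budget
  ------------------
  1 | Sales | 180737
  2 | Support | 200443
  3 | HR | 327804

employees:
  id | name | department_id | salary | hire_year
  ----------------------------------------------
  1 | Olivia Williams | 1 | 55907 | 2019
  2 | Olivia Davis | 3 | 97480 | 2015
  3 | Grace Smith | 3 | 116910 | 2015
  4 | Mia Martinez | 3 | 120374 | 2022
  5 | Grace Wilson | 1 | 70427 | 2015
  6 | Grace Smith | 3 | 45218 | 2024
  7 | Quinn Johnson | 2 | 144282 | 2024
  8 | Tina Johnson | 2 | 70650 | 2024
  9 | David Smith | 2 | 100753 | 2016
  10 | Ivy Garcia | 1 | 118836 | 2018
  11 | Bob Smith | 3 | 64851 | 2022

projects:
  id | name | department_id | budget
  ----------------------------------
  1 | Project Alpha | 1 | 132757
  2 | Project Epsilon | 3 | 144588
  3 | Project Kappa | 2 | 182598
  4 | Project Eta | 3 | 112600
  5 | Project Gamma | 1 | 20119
SELECT name, budget FROM departments WHERE budget <= (SELECT AVG(budget) FROM departments)

Execution result:
name | budget
Sales | 180737
Support | 200443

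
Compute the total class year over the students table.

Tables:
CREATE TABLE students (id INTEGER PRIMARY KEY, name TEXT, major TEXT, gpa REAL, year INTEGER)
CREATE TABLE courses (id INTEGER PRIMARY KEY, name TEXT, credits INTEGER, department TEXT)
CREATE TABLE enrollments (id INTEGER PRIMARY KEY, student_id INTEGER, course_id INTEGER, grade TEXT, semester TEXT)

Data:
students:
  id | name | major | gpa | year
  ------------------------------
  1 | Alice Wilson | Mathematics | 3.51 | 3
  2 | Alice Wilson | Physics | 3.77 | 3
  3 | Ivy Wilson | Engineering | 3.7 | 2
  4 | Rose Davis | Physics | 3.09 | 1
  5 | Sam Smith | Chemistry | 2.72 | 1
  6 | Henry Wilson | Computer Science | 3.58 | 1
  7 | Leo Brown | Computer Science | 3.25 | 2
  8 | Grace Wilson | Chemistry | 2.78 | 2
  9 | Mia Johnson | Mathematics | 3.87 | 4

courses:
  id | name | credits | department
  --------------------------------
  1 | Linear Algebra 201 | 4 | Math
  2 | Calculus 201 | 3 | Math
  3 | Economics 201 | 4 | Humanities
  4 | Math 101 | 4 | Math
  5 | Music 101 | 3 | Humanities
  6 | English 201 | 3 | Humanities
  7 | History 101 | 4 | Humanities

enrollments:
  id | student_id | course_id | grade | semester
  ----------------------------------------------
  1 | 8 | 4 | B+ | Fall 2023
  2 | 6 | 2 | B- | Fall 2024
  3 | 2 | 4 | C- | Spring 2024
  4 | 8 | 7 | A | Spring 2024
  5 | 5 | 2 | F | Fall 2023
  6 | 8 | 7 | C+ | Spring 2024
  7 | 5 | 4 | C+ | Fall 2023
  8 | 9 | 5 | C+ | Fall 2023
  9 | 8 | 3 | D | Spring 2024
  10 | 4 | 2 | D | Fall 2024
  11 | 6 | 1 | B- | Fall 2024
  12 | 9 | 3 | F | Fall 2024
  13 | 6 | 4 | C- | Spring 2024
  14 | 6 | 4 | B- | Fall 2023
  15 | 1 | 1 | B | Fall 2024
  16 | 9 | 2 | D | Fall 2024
SELECT SUM(year) FROM students

Execution result:
19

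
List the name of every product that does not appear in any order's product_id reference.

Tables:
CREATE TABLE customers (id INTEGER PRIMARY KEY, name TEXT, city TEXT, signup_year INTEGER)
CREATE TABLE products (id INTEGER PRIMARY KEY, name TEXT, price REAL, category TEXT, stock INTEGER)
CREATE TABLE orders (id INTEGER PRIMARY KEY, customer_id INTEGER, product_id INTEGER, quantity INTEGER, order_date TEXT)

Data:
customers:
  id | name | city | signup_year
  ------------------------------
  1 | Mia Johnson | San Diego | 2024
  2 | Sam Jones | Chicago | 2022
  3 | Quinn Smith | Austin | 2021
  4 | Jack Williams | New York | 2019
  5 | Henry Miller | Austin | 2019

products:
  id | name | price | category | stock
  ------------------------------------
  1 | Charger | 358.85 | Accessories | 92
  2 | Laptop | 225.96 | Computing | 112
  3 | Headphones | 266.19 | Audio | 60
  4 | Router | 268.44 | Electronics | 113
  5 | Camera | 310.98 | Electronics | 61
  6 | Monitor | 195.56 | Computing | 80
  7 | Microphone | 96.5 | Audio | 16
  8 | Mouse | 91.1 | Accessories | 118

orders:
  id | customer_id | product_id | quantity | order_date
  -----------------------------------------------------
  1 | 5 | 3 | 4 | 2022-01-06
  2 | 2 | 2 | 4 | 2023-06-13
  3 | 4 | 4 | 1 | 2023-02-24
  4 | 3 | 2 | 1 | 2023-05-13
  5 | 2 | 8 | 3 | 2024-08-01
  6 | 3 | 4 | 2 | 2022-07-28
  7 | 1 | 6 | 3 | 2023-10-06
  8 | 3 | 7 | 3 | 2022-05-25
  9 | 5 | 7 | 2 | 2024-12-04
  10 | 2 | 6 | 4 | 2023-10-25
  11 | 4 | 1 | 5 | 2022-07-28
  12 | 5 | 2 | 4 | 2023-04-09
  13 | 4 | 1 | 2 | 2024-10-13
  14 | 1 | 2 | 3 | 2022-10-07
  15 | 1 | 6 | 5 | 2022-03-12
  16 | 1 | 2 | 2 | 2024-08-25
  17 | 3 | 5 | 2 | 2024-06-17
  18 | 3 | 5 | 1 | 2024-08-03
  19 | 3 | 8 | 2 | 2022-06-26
SELECT p.name FROM products p LEFT JOIN orders c ON c.product_id = p.id WHERE c.id IS NULL

Execution result:
(no rows)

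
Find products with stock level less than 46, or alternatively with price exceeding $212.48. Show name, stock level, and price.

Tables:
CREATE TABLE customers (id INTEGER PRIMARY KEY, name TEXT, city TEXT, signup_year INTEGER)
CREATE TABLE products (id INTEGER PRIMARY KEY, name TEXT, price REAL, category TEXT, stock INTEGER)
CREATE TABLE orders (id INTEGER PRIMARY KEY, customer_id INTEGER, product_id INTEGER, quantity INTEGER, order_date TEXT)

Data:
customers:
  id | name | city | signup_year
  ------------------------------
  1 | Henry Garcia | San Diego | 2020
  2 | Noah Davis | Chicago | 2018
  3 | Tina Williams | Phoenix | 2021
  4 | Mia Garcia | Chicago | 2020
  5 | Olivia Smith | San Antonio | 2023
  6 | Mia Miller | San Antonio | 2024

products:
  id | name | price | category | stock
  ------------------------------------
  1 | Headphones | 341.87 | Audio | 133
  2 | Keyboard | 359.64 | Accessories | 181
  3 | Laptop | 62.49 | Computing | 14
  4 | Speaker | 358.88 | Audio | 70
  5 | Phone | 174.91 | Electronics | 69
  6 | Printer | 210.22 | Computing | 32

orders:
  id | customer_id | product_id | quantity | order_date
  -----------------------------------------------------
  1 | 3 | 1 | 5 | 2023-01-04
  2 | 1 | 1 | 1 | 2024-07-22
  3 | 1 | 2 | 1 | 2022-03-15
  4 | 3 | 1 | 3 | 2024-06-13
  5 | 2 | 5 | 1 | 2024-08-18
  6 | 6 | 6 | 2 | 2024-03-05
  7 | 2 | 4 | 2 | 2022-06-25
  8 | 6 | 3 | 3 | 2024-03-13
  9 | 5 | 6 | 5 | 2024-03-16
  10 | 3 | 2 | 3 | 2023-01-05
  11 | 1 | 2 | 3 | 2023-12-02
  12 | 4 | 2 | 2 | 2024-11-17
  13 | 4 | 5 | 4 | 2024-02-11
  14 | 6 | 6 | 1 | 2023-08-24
SELECT name, stock, price FROM products WHERE stock < 46 OR price > 212.48

Execution result:
name | stock | price
Headphones | 133 | 341.87
Keyboard | 181 | 359.64
Laptop | 14 | 62.49
Speaker | 70 | 358.88
Printer | 32 | 210.22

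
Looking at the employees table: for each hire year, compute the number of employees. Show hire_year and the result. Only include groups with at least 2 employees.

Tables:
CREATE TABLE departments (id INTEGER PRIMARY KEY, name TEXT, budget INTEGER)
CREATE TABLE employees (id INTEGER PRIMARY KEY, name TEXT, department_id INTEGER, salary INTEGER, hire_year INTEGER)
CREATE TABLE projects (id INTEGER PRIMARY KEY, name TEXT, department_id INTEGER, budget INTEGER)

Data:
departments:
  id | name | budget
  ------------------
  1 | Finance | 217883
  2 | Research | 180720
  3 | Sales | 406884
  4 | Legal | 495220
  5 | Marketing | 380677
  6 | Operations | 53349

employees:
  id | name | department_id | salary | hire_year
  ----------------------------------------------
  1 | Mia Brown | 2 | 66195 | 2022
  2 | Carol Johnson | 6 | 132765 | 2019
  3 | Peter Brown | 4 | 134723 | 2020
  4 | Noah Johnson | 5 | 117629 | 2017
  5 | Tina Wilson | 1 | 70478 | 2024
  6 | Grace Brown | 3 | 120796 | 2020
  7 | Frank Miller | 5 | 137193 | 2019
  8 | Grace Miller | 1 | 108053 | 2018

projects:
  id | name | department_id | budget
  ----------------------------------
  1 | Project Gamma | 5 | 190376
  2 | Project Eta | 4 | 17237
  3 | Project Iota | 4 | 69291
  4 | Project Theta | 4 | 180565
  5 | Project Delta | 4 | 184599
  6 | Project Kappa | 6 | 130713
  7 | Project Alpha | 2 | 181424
SELECT hire_year, COUNT(*) AS n FROM employees GROUP BY hire_year HAVING COUNT(*) >= 2

Execution result:
hire_year | n
2019 | 2
2020 | 2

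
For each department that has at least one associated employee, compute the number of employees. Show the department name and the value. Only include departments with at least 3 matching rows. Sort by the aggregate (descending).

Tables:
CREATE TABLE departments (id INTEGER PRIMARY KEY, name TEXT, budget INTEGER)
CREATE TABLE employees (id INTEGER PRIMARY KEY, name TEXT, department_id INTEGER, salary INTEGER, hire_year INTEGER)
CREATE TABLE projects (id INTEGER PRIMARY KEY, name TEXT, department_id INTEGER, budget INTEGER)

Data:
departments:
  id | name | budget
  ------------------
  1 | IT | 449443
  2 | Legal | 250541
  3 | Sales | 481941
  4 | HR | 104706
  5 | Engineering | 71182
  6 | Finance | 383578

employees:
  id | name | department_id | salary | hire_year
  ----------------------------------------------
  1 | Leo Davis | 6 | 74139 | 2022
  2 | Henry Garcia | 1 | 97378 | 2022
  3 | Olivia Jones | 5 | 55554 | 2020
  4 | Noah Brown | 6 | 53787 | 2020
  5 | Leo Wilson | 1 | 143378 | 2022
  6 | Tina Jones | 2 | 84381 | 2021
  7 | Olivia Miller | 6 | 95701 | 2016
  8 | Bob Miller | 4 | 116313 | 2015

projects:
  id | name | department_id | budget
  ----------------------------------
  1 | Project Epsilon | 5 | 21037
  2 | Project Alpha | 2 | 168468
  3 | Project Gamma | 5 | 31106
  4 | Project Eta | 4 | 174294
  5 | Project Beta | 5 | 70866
SELECT p.name, COUNT(*) AS n FROM employees c JOIN departments p ON c.department_id = p.id GROUP BY p.id, p.name HAVING COUNT(*) >= 3 ORDER BY n DESC

Execution result:
name | n
Finance | 3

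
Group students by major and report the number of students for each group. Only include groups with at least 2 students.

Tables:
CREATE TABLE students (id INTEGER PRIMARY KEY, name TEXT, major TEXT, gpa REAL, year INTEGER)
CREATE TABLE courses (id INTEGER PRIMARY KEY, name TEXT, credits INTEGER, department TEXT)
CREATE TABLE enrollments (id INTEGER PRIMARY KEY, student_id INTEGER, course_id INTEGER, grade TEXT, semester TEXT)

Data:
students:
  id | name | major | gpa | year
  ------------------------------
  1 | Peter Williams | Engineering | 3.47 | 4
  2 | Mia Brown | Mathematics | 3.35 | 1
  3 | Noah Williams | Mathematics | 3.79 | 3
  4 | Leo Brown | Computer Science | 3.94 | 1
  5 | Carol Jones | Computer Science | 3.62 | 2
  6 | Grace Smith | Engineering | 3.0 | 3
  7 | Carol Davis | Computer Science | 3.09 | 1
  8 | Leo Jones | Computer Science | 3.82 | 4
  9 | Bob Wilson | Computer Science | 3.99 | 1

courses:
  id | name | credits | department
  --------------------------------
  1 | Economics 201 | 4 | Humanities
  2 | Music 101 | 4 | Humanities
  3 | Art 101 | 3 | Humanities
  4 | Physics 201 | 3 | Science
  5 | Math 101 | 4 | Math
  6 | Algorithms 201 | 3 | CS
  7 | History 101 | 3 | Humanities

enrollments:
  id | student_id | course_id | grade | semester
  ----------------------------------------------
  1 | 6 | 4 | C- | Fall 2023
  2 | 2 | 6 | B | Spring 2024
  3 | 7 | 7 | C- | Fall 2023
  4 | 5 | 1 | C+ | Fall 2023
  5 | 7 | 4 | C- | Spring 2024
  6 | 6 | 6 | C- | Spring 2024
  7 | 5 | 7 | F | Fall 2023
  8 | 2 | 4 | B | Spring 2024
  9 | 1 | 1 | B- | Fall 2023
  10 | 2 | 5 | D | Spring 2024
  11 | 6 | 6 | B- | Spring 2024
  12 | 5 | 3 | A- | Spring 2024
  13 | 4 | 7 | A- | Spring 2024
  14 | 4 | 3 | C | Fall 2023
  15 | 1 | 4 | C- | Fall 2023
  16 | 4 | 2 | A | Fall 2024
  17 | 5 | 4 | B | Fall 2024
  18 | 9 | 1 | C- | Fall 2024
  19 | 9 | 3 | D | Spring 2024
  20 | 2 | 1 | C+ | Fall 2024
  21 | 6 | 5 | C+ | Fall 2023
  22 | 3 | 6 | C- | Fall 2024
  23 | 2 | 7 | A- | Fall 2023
SELECT major, COUNT(*) AS n FROM students GROUP BY major HAVING COUNT(*) >= 2

Execution result:
major | n
Computer Science | 5
Engineering | 2
Mathematics | 2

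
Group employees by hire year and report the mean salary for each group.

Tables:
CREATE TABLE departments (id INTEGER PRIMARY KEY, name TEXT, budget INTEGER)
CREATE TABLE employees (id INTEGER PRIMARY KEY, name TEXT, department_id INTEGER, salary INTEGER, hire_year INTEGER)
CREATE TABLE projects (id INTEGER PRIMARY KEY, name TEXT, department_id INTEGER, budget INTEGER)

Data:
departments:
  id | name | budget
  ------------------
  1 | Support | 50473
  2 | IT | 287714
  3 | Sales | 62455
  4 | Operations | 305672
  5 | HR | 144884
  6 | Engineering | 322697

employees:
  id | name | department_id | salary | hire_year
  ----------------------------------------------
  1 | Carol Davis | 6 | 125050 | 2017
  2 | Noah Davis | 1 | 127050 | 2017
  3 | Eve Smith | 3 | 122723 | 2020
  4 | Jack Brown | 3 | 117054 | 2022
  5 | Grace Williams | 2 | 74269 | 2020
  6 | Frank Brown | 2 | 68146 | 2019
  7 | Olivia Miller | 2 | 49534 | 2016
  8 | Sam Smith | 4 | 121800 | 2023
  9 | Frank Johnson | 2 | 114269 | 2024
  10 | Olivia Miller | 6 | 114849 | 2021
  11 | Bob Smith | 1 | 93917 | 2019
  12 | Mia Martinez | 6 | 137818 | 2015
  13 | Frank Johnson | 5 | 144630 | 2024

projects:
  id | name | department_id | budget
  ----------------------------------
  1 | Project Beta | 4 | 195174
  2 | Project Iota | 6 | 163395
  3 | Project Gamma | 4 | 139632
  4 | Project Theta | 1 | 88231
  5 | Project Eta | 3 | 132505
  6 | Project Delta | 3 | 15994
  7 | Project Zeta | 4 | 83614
SELECT hire_year, AVG(salary) AS avg_salary FROM employees GROUP BY hire_year

Execution result:
hire_year | avg_salary
2015 | 137818.00
2016 | 49534.00
2017 | 126050.00
2019 | 81031.50
2020 | 98496.00
2021 | 114849.00
2022 | 117054.00
2023 | 121800.00
2024 | 129449.50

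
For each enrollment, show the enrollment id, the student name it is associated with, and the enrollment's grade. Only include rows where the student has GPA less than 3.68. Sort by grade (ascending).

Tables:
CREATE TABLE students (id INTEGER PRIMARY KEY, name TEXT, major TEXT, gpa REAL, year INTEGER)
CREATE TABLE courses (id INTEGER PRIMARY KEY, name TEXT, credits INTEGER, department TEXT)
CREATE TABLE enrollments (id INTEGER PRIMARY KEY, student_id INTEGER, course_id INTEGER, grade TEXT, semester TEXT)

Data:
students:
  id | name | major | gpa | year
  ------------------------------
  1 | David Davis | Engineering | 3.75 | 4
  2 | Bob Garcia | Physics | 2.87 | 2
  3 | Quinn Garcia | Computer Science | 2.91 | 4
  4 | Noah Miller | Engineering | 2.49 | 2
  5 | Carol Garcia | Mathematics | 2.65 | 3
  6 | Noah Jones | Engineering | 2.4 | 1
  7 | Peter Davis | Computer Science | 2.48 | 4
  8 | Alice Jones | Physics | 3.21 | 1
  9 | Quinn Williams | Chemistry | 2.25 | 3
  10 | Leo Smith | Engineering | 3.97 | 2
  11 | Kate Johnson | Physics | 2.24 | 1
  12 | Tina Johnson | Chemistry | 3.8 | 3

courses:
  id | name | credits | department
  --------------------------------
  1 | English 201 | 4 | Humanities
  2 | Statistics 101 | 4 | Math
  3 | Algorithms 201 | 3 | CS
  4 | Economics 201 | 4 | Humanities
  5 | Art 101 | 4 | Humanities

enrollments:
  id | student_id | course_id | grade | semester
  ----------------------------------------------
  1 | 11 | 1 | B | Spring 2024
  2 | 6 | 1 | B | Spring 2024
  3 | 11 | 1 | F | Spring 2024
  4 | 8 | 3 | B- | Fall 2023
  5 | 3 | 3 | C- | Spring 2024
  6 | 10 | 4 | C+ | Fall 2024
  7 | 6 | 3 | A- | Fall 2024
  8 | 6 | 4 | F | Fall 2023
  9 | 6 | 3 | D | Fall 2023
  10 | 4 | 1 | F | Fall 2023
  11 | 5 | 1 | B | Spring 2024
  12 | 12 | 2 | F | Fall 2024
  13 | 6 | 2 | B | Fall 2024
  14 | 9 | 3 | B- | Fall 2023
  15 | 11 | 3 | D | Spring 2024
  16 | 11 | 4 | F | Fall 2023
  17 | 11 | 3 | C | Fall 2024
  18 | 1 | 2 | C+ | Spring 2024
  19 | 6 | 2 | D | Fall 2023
SELECT c.id, p.name AS student, c.grade FROM enrollments c JOIN students p ON c.student_id = p.id WHERE p.gpa < 3.68 ORDER BY c.grade ASC

Execution result:
id | student | grade
7 | Noah Jones | A-
1 | Kate Johnson | B
2 | Noah Jones | B
11 | Carol Garcia | B
13 | Noah Jones | B
4 | Alice Jones | B-
14 | Quinn Williams | B-
17 | Kate Johnson | C
5 | Quinn Garcia | C-
9 | Noah Jones | D
15 | Kate Johnson | D
19 | Noah Jones | D
3 | Kate Johnson | F
8 | Noah Jones | F
10 | Noah Miller | F
16 | Kate Johnson | F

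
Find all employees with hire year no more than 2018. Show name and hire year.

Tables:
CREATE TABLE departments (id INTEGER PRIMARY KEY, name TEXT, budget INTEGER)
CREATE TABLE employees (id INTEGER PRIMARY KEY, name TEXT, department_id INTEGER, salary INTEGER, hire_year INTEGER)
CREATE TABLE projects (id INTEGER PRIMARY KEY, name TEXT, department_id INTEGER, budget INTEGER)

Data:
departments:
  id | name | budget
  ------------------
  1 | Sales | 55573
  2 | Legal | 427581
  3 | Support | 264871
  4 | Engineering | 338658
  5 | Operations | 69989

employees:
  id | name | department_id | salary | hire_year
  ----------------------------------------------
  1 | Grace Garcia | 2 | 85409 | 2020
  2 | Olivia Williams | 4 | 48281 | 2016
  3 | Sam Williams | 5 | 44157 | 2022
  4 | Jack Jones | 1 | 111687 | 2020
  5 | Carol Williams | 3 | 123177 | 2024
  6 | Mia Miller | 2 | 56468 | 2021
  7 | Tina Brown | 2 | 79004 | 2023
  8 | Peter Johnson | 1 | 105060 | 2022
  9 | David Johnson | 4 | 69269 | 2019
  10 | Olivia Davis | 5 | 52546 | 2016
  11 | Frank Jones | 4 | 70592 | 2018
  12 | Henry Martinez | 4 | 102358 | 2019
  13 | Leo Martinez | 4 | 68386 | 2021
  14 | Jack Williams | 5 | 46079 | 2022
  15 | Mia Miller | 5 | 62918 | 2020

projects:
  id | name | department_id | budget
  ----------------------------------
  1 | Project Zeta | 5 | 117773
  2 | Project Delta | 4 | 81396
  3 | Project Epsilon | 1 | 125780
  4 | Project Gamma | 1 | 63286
SELECT name, hire_year FROM employees WHERE hire_year <= 2018

Execution result:
name | hire_year
Olivia Williams | 2016
Olivia Davis | 2016
Frank Jones | 2018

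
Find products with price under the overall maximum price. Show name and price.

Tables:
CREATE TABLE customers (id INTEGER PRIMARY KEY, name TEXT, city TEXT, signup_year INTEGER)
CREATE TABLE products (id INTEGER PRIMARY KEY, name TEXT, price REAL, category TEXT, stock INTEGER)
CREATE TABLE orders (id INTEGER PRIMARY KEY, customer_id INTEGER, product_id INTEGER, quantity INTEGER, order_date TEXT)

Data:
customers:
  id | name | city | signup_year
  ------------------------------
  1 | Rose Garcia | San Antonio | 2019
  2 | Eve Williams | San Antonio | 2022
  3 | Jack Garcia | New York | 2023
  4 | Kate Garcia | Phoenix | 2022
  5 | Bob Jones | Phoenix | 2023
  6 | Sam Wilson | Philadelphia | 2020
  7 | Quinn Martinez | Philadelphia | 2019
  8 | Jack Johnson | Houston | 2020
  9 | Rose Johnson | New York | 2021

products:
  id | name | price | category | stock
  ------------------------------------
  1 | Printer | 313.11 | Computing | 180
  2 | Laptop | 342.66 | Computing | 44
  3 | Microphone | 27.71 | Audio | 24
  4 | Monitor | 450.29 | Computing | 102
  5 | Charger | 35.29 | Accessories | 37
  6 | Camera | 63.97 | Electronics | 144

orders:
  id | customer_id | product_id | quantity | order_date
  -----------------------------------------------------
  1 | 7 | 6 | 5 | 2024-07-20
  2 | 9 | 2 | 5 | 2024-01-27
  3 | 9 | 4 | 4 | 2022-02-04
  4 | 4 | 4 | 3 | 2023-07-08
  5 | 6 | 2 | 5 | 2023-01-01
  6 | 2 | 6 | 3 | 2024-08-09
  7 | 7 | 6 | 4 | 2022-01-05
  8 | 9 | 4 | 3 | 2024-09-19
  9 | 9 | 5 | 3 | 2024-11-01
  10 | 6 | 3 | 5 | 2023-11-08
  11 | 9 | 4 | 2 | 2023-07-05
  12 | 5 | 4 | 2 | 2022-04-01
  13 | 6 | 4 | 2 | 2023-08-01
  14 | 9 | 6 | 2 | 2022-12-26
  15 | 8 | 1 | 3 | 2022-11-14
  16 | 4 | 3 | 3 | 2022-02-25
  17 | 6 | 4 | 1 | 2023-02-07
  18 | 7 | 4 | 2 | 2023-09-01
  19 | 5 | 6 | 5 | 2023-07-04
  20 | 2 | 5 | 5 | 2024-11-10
SELECT name, price FROM products WHERE price < (SELECT MAX(price) FROM products)

Execution result:
name | price
Printer | 313.11
Laptop | 342.66
Microphone | 27.71
Charger | 35.29
Camera | 63.97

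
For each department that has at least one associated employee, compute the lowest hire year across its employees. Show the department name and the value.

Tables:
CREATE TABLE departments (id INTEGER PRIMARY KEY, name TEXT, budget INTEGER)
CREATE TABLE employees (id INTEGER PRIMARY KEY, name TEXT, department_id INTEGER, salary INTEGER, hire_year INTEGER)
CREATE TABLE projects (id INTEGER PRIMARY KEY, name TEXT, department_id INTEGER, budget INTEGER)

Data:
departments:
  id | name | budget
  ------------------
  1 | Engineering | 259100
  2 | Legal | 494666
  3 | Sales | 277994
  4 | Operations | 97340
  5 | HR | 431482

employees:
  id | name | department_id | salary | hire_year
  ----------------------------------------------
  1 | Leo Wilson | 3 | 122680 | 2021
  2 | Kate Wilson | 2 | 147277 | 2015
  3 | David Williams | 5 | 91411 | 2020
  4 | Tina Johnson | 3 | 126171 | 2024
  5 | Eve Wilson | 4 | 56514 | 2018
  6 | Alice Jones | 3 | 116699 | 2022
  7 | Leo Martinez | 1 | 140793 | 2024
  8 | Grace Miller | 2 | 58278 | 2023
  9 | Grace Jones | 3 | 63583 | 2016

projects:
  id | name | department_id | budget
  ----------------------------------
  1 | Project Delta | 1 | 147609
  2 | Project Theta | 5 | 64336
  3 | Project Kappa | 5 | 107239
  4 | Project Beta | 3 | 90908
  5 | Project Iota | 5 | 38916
SELECT p.name, MIN(c.hire_year) AS min_hire_year FROM employees c JOIN departments p ON c.department_id = p.id GROUP BY p.id, p.name

Execution result:
name | min_hire_year
Engineering | 2024
Legal | 2015
Sales | 2016
Operations | 2018
HR | 2020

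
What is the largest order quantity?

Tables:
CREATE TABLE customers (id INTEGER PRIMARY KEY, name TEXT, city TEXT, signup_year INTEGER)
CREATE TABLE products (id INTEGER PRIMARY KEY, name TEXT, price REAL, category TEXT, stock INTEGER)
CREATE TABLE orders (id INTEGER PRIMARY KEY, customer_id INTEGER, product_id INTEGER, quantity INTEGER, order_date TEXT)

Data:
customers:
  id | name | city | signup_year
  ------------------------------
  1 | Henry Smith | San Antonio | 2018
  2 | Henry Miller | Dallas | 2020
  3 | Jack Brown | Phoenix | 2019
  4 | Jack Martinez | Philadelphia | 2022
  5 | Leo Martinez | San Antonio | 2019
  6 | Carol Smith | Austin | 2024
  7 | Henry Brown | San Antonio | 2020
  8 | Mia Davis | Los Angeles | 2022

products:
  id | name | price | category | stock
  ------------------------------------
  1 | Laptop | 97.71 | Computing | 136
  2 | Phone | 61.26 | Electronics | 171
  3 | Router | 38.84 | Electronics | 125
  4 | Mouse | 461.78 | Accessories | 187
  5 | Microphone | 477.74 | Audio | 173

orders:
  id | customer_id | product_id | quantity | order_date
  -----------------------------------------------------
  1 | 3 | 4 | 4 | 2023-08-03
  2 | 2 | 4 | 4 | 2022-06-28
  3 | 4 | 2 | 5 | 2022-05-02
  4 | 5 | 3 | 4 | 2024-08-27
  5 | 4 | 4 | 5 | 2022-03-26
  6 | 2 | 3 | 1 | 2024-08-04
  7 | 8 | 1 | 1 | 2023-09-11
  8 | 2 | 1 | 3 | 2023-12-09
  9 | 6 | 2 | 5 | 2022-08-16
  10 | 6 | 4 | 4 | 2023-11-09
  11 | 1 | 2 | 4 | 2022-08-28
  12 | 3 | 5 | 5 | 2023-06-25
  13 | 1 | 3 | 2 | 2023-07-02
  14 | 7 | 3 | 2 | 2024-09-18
SELECT MAX(quantity) FROM orders

Execution result:
5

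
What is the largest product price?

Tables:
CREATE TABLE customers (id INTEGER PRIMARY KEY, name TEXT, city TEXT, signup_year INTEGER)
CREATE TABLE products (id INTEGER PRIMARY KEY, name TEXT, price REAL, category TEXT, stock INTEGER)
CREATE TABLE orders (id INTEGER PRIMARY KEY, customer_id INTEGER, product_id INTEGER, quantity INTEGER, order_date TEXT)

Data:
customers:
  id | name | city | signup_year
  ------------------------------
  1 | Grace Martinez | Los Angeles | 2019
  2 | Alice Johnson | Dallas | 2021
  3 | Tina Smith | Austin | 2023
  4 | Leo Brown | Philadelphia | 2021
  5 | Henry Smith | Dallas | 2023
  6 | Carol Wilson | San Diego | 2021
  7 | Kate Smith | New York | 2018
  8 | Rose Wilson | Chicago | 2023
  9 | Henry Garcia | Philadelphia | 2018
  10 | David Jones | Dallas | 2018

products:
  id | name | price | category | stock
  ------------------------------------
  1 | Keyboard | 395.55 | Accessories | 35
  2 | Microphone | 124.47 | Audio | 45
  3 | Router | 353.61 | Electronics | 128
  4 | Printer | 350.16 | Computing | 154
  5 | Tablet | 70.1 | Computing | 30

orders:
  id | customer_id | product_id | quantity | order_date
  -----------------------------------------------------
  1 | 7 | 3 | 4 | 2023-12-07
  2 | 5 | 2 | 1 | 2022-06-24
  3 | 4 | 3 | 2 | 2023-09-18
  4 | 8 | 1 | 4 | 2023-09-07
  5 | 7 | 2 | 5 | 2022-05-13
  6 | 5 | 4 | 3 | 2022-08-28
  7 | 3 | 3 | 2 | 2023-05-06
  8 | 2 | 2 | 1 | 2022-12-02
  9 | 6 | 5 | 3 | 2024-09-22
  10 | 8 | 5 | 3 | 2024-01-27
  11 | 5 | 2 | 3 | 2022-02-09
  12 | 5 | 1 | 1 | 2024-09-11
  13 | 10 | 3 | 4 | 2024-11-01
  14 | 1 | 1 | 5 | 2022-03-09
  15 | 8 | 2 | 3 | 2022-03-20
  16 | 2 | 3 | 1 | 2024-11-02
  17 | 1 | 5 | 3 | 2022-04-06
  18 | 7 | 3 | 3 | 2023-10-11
SELECT MAX(price) FROM products

Execution result:
395.55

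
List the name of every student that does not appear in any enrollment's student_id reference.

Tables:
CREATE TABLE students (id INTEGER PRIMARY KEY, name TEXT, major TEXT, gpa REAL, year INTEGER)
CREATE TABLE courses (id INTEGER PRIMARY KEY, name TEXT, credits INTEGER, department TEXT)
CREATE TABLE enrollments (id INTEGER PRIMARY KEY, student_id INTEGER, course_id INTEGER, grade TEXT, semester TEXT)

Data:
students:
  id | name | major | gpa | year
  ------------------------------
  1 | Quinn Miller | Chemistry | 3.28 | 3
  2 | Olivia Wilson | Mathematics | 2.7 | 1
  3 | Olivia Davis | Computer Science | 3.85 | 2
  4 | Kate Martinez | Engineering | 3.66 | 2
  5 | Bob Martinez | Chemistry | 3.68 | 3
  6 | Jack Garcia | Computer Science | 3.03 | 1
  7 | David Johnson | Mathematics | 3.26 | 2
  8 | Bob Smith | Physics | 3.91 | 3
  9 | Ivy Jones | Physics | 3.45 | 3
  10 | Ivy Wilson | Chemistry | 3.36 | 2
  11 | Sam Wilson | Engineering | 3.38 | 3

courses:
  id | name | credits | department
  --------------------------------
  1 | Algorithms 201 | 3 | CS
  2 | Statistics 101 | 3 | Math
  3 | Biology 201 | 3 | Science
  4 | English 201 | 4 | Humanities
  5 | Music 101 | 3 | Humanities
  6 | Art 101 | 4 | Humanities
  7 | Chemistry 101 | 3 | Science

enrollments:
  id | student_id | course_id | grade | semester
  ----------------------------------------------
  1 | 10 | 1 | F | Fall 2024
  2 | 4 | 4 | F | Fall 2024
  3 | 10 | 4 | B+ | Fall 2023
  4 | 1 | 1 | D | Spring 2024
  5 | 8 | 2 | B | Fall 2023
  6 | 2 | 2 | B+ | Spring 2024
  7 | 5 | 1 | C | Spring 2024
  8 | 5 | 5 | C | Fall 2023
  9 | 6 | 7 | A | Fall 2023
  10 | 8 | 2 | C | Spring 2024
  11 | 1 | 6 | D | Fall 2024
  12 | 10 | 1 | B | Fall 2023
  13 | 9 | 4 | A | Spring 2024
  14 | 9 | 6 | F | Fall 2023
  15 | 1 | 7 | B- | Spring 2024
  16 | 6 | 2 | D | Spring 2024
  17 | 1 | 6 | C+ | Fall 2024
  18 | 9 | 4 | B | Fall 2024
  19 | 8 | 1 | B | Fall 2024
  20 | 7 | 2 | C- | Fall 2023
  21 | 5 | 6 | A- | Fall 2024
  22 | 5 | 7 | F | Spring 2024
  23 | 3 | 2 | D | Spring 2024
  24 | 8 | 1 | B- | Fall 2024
SELECT p.name FROM students p LEFT JOIN enrollments c ON c.student_id = p.id WHERE c.id IS NULL

Execution result:
Sam Wilson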